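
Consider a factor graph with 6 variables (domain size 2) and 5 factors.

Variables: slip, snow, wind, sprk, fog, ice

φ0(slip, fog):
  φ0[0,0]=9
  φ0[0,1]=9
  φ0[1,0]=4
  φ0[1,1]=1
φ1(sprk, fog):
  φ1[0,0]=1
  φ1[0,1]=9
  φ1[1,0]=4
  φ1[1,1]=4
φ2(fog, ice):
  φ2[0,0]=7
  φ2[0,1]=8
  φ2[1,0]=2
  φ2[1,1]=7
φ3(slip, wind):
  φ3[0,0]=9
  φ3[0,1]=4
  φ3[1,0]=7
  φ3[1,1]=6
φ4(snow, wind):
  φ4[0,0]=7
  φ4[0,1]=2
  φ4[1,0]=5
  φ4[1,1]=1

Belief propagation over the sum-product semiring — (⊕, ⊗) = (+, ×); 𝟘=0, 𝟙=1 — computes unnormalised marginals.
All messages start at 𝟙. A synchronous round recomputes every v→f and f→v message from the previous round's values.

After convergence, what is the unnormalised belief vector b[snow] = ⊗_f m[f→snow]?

init: all messages = 𝟙 over 2 values
r1 m[φ0→slip] = [18, 5]
r1 m[φ0→fog] = [13, 10]
r1 m[φ1→sprk] = [10, 8]
r1 m[φ1→fog] = [5, 13]
r1 m[φ2→fog] = [15, 9]
r1 m[φ2→ice] = [9, 15]
r1 m[φ3→slip] = [13, 13]
r1 m[φ3→wind] = [16, 10]
r1 m[φ4→snow] = [9, 6]
r1 m[φ4→wind] = [12, 3]
r1 m[slip→φ0] = [1, 1]
r1 m[slip→φ3] = [1, 1]
r1 m[snow→φ4] = [1, 1]
r1 m[wind→φ3] = [1, 1]
r1 m[wind→φ4] = [1, 1]
r1 m[sprk→φ1] = [1, 1]
r1 m[fog→φ0] = [1, 1]
r1 m[fog→φ1] = [1, 1]
r1 m[fog→φ2] = [1, 1]
r1 m[ice→φ2] = [1, 1]
r2 m[φ0→slip] = [18, 5]
r2 m[φ0→fog] = [13, 10]
r2 m[φ1→sprk] = [10, 8]
r2 m[φ1→fog] = [5, 13]
r2 m[φ2→fog] = [15, 9]
r2 m[φ2→ice] = [9, 15]
r2 m[φ3→slip] = [13, 13]
r2 m[φ3→wind] = [16, 10]
r2 m[φ4→snow] = [9, 6]
r2 m[φ4→wind] = [12, 3]
r2 m[slip→φ0] = [13, 13]
r2 m[slip→φ3] = [18, 5]
r2 m[snow→φ4] = [1, 1]
r2 m[wind→φ3] = [12, 3]
r2 m[wind→φ4] = [16, 10]
r2 m[sprk→φ1] = [1, 1]
r2 m[fog→φ0] = [75, 117]
r2 m[fog→φ1] = [195, 90]
r2 m[fog→φ2] = [65, 130]
r2 m[ice→φ2] = [1, 1]
r3 m[φ0→slip] = [1728, 417]
r3 m[φ0→fog] = [169, 130]
r3 m[φ1→sprk] = [1005, 1140]
r3 m[φ1→fog] = [5, 13]
r3 m[φ2→fog] = [15, 9]
r3 m[φ2→ice] = [715, 1430]
r3 m[φ3→slip] = [120, 102]
r3 m[φ3→wind] = [197, 102]
r3 m[φ4→snow] = [132, 90]
r3 m[φ4→wind] = [12, 3]
r3 m[slip→φ0] = [13, 13]
r3 m[slip→φ3] = [18, 5]
r3 m[snow→φ4] = [1, 1]
r3 m[wind→φ3] = [12, 3]
r3 m[wind→φ4] = [16, 10]
r3 m[sprk→φ1] = [1, 1]
r3 m[fog→φ0] = [75, 117]
r3 m[fog→φ1] = [195, 90]
r3 m[fog→φ2] = [65, 130]
r3 m[ice→φ2] = [1, 1]
r4 m[φ0→slip] = [1728, 417]
r4 m[φ0→fog] = [169, 130]
r4 m[φ1→sprk] = [1005, 1140]
r4 m[φ1→fog] = [5, 13]
r4 m[φ2→fog] = [15, 9]
r4 m[φ2→ice] = [715, 1430]
r4 m[φ3→slip] = [120, 102]
r4 m[φ3→wind] = [197, 102]
r4 m[φ4→snow] = [132, 90]
r4 m[φ4→wind] = [12, 3]
r4 m[slip→φ0] = [120, 102]
r4 m[slip→φ3] = [1728, 417]
r4 m[snow→φ4] = [1, 1]
r4 m[wind→φ3] = [12, 3]
r4 m[wind→φ4] = [197, 102]
r4 m[sprk→φ1] = [1, 1]
r4 m[fog→φ0] = [75, 117]
r4 m[fog→φ1] = [2535, 1170]
r4 m[fog→φ2] = [845, 1690]
r4 m[ice→φ2] = [1, 1]
r5 m[φ0→slip] = [1728, 417]
r5 m[φ0→fog] = [1488, 1182]
r5 m[φ1→sprk] = [13065, 14820]
r5 m[φ1→fog] = [5, 13]
r5 m[φ2→fog] = [15, 9]
r5 m[φ2→ice] = [9295, 18590]
r5 m[φ3→slip] = [120, 102]
r5 m[φ3→wind] = [18471, 9414]
r5 m[φ4→snow] = [1583, 1087]
r5 m[φ4→wind] = [12, 3]
r5 m[slip→φ0] = [120, 102]
r5 m[slip→φ3] = [1728, 417]
r5 m[snow→φ4] = [1, 1]
r5 m[wind→φ3] = [12, 3]
r5 m[wind→φ4] = [197, 102]
r5 m[sprk→φ1] = [1, 1]
r5 m[fog→φ0] = [75, 117]
r5 m[fog→φ1] = [2535, 1170]
r5 m[fog→φ2] = [845, 1690]
r5 m[ice→φ2] = [1, 1]
r6 m[φ0→slip] = [1728, 417]
r6 m[φ0→fog] = [1488, 1182]
r6 m[φ1→sprk] = [13065, 14820]
r6 m[φ1→fog] = [5, 13]
r6 m[φ2→fog] = [15, 9]
r6 m[φ2→ice] = [9295, 18590]
r6 m[φ3→slip] = [120, 102]
r6 m[φ3→wind] = [18471, 9414]
r6 m[φ4→snow] = [1583, 1087]
r6 m[φ4→wind] = [12, 3]
r6 m[slip→φ0] = [120, 102]
r6 m[slip→φ3] = [1728, 417]
r6 m[snow→φ4] = [1, 1]
r6 m[wind→φ3] = [12, 3]
r6 m[wind→φ4] = [18471, 9414]
r6 m[sprk→φ1] = [1, 1]
r6 m[fog→φ0] = [75, 117]
r6 m[fog→φ1] = [22320, 10638]
r6 m[fog→φ2] = [7440, 15366]
r6 m[ice→φ2] = [1, 1]
r7 m[φ0→slip] = [1728, 417]
r7 m[φ0→fog] = [1488, 1182]
r7 m[φ1→sprk] = [118062, 131832]
r7 m[φ1→fog] = [5, 13]
r7 m[φ2→fog] = [15, 9]
r7 m[φ2→ice] = [82812, 167082]
r7 m[φ3→slip] = [120, 102]
r7 m[φ3→wind] = [18471, 9414]
r7 m[φ4→snow] = [148125, 101769]
r7 m[φ4→wind] = [12, 3]
r7 m[slip→φ0] = [120, 102]
r7 m[slip→φ3] = [1728, 417]
r7 m[snow→φ4] = [1, 1]
r7 m[wind→φ3] = [12, 3]
r7 m[wind→φ4] = [18471, 9414]
r7 m[sprk→φ1] = [1, 1]
r7 m[fog→φ0] = [75, 117]
r7 m[fog→φ1] = [22320, 10638]
r7 m[fog→φ2] = [7440, 15366]
r7 m[ice→φ2] = [1, 1]
r8 m[φ0→slip] = [1728, 417]
r8 m[φ0→fog] = [1488, 1182]
r8 m[φ1→sprk] = [118062, 131832]
r8 m[φ1→fog] = [5, 13]
r8 m[φ2→fog] = [15, 9]
r8 m[φ2→ice] = [82812, 167082]
r8 m[φ3→slip] = [120, 102]
r8 m[φ3→wind] = [18471, 9414]
r8 m[φ4→snow] = [148125, 101769]
r8 m[φ4→wind] = [12, 3]
r8 m[slip→φ0] = [120, 102]
r8 m[slip→φ3] = [1728, 417]
r8 m[snow→φ4] = [1, 1]
r8 m[wind→φ3] = [12, 3]
r8 m[wind→φ4] = [18471, 9414]
r8 m[sprk→φ1] = [1, 1]
r8 m[fog→φ0] = [75, 117]
r8 m[fog→φ1] = [22320, 10638]
r8 m[fog→φ2] = [7440, 15366]
r8 m[ice→φ2] = [1, 1]
fixed point reached at round 8
b[snow] = ⊗ incoming = [148125, 101769]

b[snow] = [148125, 101769]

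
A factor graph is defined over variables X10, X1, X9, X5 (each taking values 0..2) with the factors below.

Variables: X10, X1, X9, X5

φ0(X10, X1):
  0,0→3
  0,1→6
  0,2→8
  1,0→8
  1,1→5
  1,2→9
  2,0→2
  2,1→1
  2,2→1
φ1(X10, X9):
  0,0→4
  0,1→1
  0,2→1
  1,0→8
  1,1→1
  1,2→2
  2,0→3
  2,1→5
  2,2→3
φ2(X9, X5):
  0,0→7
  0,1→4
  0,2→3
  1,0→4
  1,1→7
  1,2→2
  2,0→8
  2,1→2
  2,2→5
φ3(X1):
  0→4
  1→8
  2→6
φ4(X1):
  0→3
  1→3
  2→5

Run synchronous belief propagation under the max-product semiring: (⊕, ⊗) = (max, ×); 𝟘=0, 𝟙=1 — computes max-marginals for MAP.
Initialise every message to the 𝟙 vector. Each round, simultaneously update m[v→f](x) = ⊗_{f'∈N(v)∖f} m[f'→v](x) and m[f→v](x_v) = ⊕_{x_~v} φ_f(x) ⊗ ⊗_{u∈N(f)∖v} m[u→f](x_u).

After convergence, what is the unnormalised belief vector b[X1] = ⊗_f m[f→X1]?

init: all messages = 𝟙 over 3 values
r1 m[φ0→X10] = [8, 9, 2]
r1 m[φ0→X1] = [8, 6, 9]
r1 m[φ1→X10] = [4, 8, 5]
r1 m[φ1→X9] = [8, 5, 3]
r1 m[φ2→X9] = [7, 7, 8]
r1 m[φ2→X5] = [8, 7, 5]
r1 m[φ3→X1] = [4, 8, 6]
r1 m[φ4→X1] = [3, 3, 5]
r1 m[X10→φ0] = [1, 1, 1]
r1 m[X10→φ1] = [1, 1, 1]
r1 m[X1→φ0] = [1, 1, 1]
r1 m[X1→φ3] = [1, 1, 1]
r1 m[X1→φ4] = [1, 1, 1]
r1 m[X9→φ1] = [1, 1, 1]
r1 m[X9→φ2] = [1, 1, 1]
r1 m[X5→φ2] = [1, 1, 1]
r2 m[φ0→X10] = [8, 9, 2]
r2 m[φ0→X1] = [8, 6, 9]
r2 m[φ1→X10] = [4, 8, 5]
r2 m[φ1→X9] = [8, 5, 3]
r2 m[φ2→X9] = [7, 7, 8]
r2 m[φ2→X5] = [8, 7, 5]
r2 m[φ3→X1] = [4, 8, 6]
r2 m[φ4→X1] = [3, 3, 5]
r2 m[X10→φ0] = [4, 8, 5]
r2 m[X10→φ1] = [8, 9, 2]
r2 m[X1→φ0] = [12, 24, 30]
r2 m[X1→φ3] = [24, 18, 45]
r2 m[X1→φ4] = [32, 48, 54]
r2 m[X9→φ1] = [7, 7, 8]
r2 m[X9→φ2] = [8, 5, 3]
r2 m[X5→φ2] = [1, 1, 1]
r3 m[φ0→X10] = [240, 270, 30]
r3 m[φ0→X1] = [64, 40, 72]
r3 m[φ1→X10] = [28, 56, 35]
r3 m[φ1→X9] = [72, 10, 18]
r3 m[φ2→X9] = [7, 7, 8]
r3 m[φ2→X5] = [56, 35, 24]
r3 m[φ3→X1] = [4, 8, 6]
r3 m[φ4→X1] = [3, 3, 5]
r3 m[X10→φ0] = [4, 8, 5]
r3 m[X10→φ1] = [8, 9, 2]
r3 m[X1→φ0] = [12, 24, 30]
r3 m[X1→φ3] = [24, 18, 45]
r3 m[X1→φ4] = [32, 48, 54]
r3 m[X9→φ1] = [7, 7, 8]
r3 m[X9→φ2] = [8, 5, 3]
r3 m[X5→φ2] = [1, 1, 1]
r4 m[φ0→X10] = [240, 270, 30]
r4 m[φ0→X1] = [64, 40, 72]
r4 m[φ1→X10] = [28, 56, 35]
r4 m[φ1→X9] = [72, 10, 18]
r4 m[φ2→X9] = [7, 7, 8]
r4 m[φ2→X5] = [56, 35, 24]
r4 m[φ3→X1] = [4, 8, 6]
r4 m[φ4→X1] = [3, 3, 5]
r4 m[X10→φ0] = [28, 56, 35]
r4 m[X10→φ1] = [240, 270, 30]
r4 m[X1→φ0] = [12, 24, 30]
r4 m[X1→φ3] = [192, 120, 360]
r4 m[X1→φ4] = [256, 320, 432]
r4 m[X9→φ1] = [7, 7, 8]
r4 m[X9→φ2] = [72, 10, 18]
r4 m[X5→φ2] = [1, 1, 1]
r5 m[φ0→X10] = [240, 270, 30]
r5 m[φ0→X1] = [448, 280, 504]
r5 m[φ1→X10] = [28, 56, 35]
r5 m[φ1→X9] = [2160, 270, 540]
r5 m[φ2→X9] = [7, 7, 8]
r5 m[φ2→X5] = [504, 288, 216]
r5 m[φ3→X1] = [4, 8, 6]
r5 m[φ4→X1] = [3, 3, 5]
r5 m[X10→φ0] = [28, 56, 35]
r5 m[X10→φ1] = [240, 270, 30]
r5 m[X1→φ0] = [12, 24, 30]
r5 m[X1→φ3] = [192, 120, 360]
r5 m[X1→φ4] = [256, 320, 432]
r5 m[X9→φ1] = [7, 7, 8]
r5 m[X9→φ2] = [72, 10, 18]
r5 m[X5→φ2] = [1, 1, 1]
r6 m[φ0→X10] = [240, 270, 30]
r6 m[φ0→X1] = [448, 280, 504]
r6 m[φ1→X10] = [28, 56, 35]
r6 m[φ1→X9] = [2160, 270, 540]
r6 m[φ2→X9] = [7, 7, 8]
r6 m[φ2→X5] = [504, 288, 216]
r6 m[φ3→X1] = [4, 8, 6]
r6 m[φ4→X1] = [3, 3, 5]
r6 m[X10→φ0] = [28, 56, 35]
r6 m[X10→φ1] = [240, 270, 30]
r6 m[X1→φ0] = [12, 24, 30]
r6 m[X1→φ3] = [1344, 840, 2520]
r6 m[X1→φ4] = [1792, 2240, 3024]
r6 m[X9→φ1] = [7, 7, 8]
r6 m[X9→φ2] = [2160, 270, 540]
r6 m[X5→φ2] = [1, 1, 1]
r7 m[φ0→X10] = [240, 270, 30]
r7 m[φ0→X1] = [448, 280, 504]
r7 m[φ1→X10] = [28, 56, 35]
r7 m[φ1→X9] = [2160, 270, 540]
r7 m[φ2→X9] = [7, 7, 8]
r7 m[φ2→X5] = [15120, 8640, 6480]
r7 m[φ3→X1] = [4, 8, 6]
r7 m[φ4→X1] = [3, 3, 5]
r7 m[X10→φ0] = [28, 56, 35]
r7 m[X10→φ1] = [240, 270, 30]
r7 m[X1→φ0] = [12, 24, 30]
r7 m[X1→φ3] = [1344, 840, 2520]
r7 m[X1→φ4] = [1792, 2240, 3024]
r7 m[X9→φ1] = [7, 7, 8]
r7 m[X9→φ2] = [2160, 270, 540]
r7 m[X5→φ2] = [1, 1, 1]
r8 m[φ0→X10] = [240, 270, 30]
r8 m[φ0→X1] = [448, 280, 504]
r8 m[φ1→X10] = [28, 56, 35]
r8 m[φ1→X9] = [2160, 270, 540]
r8 m[φ2→X9] = [7, 7, 8]
r8 m[φ2→X5] = [15120, 8640, 6480]
r8 m[φ3→X1] = [4, 8, 6]
r8 m[φ4→X1] = [3, 3, 5]
r8 m[X10→φ0] = [28, 56, 35]
r8 m[X10→φ1] = [240, 270, 30]
r8 m[X1→φ0] = [12, 24, 30]
r8 m[X1→φ3] = [1344, 840, 2520]
r8 m[X1→φ4] = [1792, 2240, 3024]
r8 m[X9→φ1] = [7, 7, 8]
r8 m[X9→φ2] = [2160, 270, 540]
r8 m[X5→φ2] = [1, 1, 1]
fixed point reached at round 8
b[X1] = ⊗ incoming = [5376, 6720, 15120]

b[X1] = [5376, 6720, 15120]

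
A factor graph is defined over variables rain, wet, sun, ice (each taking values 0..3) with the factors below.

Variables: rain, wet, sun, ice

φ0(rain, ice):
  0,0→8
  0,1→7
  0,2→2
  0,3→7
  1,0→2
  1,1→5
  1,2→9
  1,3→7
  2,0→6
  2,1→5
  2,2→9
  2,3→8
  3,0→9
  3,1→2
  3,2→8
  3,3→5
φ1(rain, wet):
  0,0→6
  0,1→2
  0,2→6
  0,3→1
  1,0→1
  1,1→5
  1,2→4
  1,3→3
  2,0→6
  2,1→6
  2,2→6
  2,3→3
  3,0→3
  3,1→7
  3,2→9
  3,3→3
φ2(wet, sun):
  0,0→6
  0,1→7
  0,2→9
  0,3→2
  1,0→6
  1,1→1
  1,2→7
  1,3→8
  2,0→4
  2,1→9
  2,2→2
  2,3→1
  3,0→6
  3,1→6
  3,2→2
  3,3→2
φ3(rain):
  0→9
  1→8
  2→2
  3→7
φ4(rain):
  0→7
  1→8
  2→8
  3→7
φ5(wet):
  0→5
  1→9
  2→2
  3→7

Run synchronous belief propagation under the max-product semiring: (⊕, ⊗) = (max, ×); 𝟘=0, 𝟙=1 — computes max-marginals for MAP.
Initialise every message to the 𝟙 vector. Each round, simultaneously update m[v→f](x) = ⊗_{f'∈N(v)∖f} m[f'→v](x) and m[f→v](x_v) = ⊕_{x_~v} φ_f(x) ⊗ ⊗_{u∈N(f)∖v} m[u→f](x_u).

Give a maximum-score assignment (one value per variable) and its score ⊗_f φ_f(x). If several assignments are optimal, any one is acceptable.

init: all messages = 𝟙 over 4 values
r1 m[φ0→rain] = [8, 9, 9, 9]
r1 m[φ0→ice] = [9, 7, 9, 8]
r1 m[φ1→rain] = [6, 5, 6, 9]
r1 m[φ1→wet] = [6, 7, 9, 3]
r1 m[φ2→wet] = [9, 8, 9, 6]
r1 m[φ2→sun] = [6, 9, 9, 8]
r1 m[φ3→rain] = [9, 8, 2, 7]
r1 m[φ4→rain] = [7, 8, 8, 7]
r1 m[φ5→wet] = [5, 9, 2, 7]
r1 m[rain→φ0] = [1, 1, 1, 1]
r1 m[rain→φ1] = [1, 1, 1, 1]
r1 m[rain→φ3] = [1, 1, 1, 1]
r1 m[rain→φ4] = [1, 1, 1, 1]
r1 m[wet→φ1] = [1, 1, 1, 1]
r1 m[wet→φ2] = [1, 1, 1, 1]
r1 m[wet→φ5] = [1, 1, 1, 1]
r1 m[sun→φ2] = [1, 1, 1, 1]
r1 m[ice→φ0] = [1, 1, 1, 1]
r2 m[φ0→rain] = [8, 9, 9, 9]
r2 m[φ0→ice] = [9, 7, 9, 8]
r2 m[φ1→rain] = [6, 5, 6, 9]
r2 m[φ1→wet] = [6, 7, 9, 3]
r2 m[φ2→wet] = [9, 8, 9, 6]
r2 m[φ2→sun] = [6, 9, 9, 8]
r2 m[φ3→rain] = [9, 8, 2, 7]
r2 m[φ4→rain] = [7, 8, 8, 7]
r2 m[φ5→wet] = [5, 9, 2, 7]
r2 m[rain→φ0] = [378, 320, 96, 441]
r2 m[rain→φ1] = [504, 576, 144, 441]
r2 m[rain→φ3] = [336, 360, 432, 567]
r2 m[rain→φ4] = [432, 360, 108, 567]
r2 m[wet→φ1] = [45, 72, 18, 42]
r2 m[wet→φ2] = [30, 63, 18, 21]
r2 m[wet→φ5] = [54, 56, 81, 18]
r2 m[sun→φ2] = [1, 1, 1, 1]
r2 m[ice→φ0] = [1, 1, 1, 1]
r3 m[φ0→rain] = [8, 9, 9, 9]
r3 m[φ0→ice] = [3969, 2646, 3528, 2646]
r3 m[φ1→rain] = [270, 360, 432, 504]
r3 m[φ1→wet] = [3024, 3087, 3969, 1728]
r3 m[φ2→wet] = [9, 8, 9, 6]
r3 m[φ2→sun] = [378, 210, 441, 504]
r3 m[φ3→rain] = [9, 8, 2, 7]
r3 m[φ4→rain] = [7, 8, 8, 7]
r3 m[φ5→wet] = [5, 9, 2, 7]
r3 m[rain→φ0] = [378, 320, 96, 441]
r3 m[rain→φ1] = [504, 576, 144, 441]
r3 m[rain→φ3] = [336, 360, 432, 567]
r3 m[rain→φ4] = [432, 360, 108, 567]
r3 m[wet→φ1] = [45, 72, 18, 42]
r3 m[wet→φ2] = [30, 63, 18, 21]
r3 m[wet→φ5] = [54, 56, 81, 18]
r3 m[sun→φ2] = [1, 1, 1, 1]
r3 m[ice→φ0] = [1, 1, 1, 1]
r4 m[φ0→rain] = [8, 9, 9, 9]
r4 m[φ0→ice] = [3969, 2646, 3528, 2646]
r4 m[φ1→rain] = [270, 360, 432, 504]
r4 m[φ1→wet] = [3024, 3087, 3969, 1728]
r4 m[φ2→wet] = [9, 8, 9, 6]
r4 m[φ2→sun] = [378, 210, 441, 504]
r4 m[φ3→rain] = [9, 8, 2, 7]
r4 m[φ4→rain] = [7, 8, 8, 7]
r4 m[φ5→wet] = [5, 9, 2, 7]
r4 m[rain→φ0] = [17010, 23040, 6912, 24696]
r4 m[rain→φ1] = [504, 576, 144, 441]
r4 m[rain→φ3] = [15120, 25920, 31104, 31752]
r4 m[rain→φ4] = [19440, 25920, 7776, 31752]
r4 m[wet→φ1] = [45, 72, 18, 42]
r4 m[wet→φ2] = [15120, 27783, 7938, 12096]
r4 m[wet→φ5] = [27216, 24696, 35721, 10368]
r4 m[sun→φ2] = [1, 1, 1, 1]
r4 m[ice→φ0] = [1, 1, 1, 1]
r5 m[φ0→rain] = [8, 9, 9, 9]
r5 m[φ0→ice] = [222264, 119070, 207360, 161280]
r5 m[φ1→rain] = [270, 360, 432, 504]
r5 m[φ1→wet] = [3024, 3087, 3969, 1728]
r5 m[φ2→wet] = [9, 8, 9, 6]
r5 m[φ2→sun] = [166698, 105840, 194481, 222264]
r5 m[φ3→rain] = [9, 8, 2, 7]
r5 m[φ4→rain] = [7, 8, 8, 7]
r5 m[φ5→wet] = [5, 9, 2, 7]
r5 m[rain→φ0] = [17010, 23040, 6912, 24696]
r5 m[rain→φ1] = [504, 576, 144, 441]
r5 m[rain→φ3] = [15120, 25920, 31104, 31752]
r5 m[rain→φ4] = [19440, 25920, 7776, 31752]
r5 m[wet→φ1] = [45, 72, 18, 42]
r5 m[wet→φ2] = [15120, 27783, 7938, 12096]
r5 m[wet→φ5] = [27216, 24696, 35721, 10368]
r5 m[sun→φ2] = [1, 1, 1, 1]
r5 m[ice→φ0] = [1, 1, 1, 1]
r6 m[φ0→rain] = [8, 9, 9, 9]
r6 m[φ0→ice] = [222264, 119070, 207360, 161280]
r6 m[φ1→rain] = [270, 360, 432, 504]
r6 m[φ1→wet] = [3024, 3087, 3969, 1728]
r6 m[φ2→wet] = [9, 8, 9, 6]
r6 m[φ2→sun] = [166698, 105840, 194481, 222264]
r6 m[φ3→rain] = [9, 8, 2, 7]
r6 m[φ4→rain] = [7, 8, 8, 7]
r6 m[φ5→wet] = [5, 9, 2, 7]
r6 m[rain→φ0] = [17010, 23040, 6912, 24696]
r6 m[rain→φ1] = [504, 576, 144, 441]
r6 m[rain→φ3] = [15120, 25920, 31104, 31752]
r6 m[rain→φ4] = [19440, 25920, 7776, 31752]
r6 m[wet→φ1] = [45, 72, 18, 42]
r6 m[wet→φ2] = [15120, 27783, 7938, 12096]
r6 m[wet→φ5] = [27216, 24696, 35721, 10368]
r6 m[sun→φ2] = [1, 1, 1, 1]
r6 m[ice→φ0] = [1, 1, 1, 1]
fixed point reached at round 6
traceback from rain: (rain=3, wet=1, sun=3, ice=0), score=222264

assignment: (rain=3, wet=1, sun=3, ice=0); score = 222264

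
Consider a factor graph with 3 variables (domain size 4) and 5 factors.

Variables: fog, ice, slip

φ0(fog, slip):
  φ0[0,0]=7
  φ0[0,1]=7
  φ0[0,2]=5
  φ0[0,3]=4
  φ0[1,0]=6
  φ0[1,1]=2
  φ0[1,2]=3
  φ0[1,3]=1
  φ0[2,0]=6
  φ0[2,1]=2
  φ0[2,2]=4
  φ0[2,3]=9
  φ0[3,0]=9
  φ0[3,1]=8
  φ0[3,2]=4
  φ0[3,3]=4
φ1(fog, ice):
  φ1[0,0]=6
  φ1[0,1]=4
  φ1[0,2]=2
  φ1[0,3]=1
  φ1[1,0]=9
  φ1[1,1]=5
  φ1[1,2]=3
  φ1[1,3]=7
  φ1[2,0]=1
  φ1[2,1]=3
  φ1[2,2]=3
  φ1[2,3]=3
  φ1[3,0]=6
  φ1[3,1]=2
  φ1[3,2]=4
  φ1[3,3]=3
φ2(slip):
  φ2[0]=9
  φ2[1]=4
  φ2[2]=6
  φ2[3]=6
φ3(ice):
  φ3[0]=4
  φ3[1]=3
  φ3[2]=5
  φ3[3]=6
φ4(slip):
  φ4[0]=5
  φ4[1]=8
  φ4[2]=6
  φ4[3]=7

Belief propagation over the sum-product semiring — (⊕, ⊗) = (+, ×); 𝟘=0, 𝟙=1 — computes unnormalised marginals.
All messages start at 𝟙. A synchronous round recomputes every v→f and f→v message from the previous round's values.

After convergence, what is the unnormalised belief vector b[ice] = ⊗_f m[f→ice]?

init: all messages = 𝟙 over 4 values
r1 m[φ0→fog] = [23, 12, 21, 25]
r1 m[φ0→slip] = [28, 19, 16, 18]
r1 m[φ1→fog] = [13, 24, 10, 15]
r1 m[φ1→ice] = [22, 14, 12, 14]
r1 m[φ2→slip] = [9, 4, 6, 6]
r1 m[φ3→ice] = [4, 3, 5, 6]
r1 m[φ4→slip] = [5, 8, 6, 7]
r1 m[fog→φ0] = [1, 1, 1, 1]
r1 m[fog→φ1] = [1, 1, 1, 1]
r1 m[ice→φ1] = [1, 1, 1, 1]
r1 m[ice→φ3] = [1, 1, 1, 1]
r1 m[slip→φ0] = [1, 1, 1, 1]
r1 m[slip→φ2] = [1, 1, 1, 1]
r1 m[slip→φ4] = [1, 1, 1, 1]
r2 m[φ0→fog] = [23, 12, 21, 25]
r2 m[φ0→slip] = [28, 19, 16, 18]
r2 m[φ1→fog] = [13, 24, 10, 15]
r2 m[φ1→ice] = [22, 14, 12, 14]
r2 m[φ2→slip] = [9, 4, 6, 6]
r2 m[φ3→ice] = [4, 3, 5, 6]
r2 m[φ4→slip] = [5, 8, 6, 7]
r2 m[fog→φ0] = [13, 24, 10, 15]
r2 m[fog→φ1] = [23, 12, 21, 25]
r2 m[ice→φ1] = [4, 3, 5, 6]
r2 m[ice→φ3] = [22, 14, 12, 14]
r2 m[slip→φ0] = [45, 32, 36, 42]
r2 m[slip→φ2] = [140, 152, 96, 126]
r2 m[slip→φ4] = [252, 76, 96, 108]
r3 m[φ0→fog] = [887, 484, 856, 973]
r3 m[φ0→slip] = [430, 279, 237, 226]
r3 m[φ1→fog] = [52, 108, 46, 68]
r3 m[φ1→ice] = [417, 265, 245, 245]
r3 m[φ2→slip] = [9, 4, 6, 6]
r3 m[φ3→ice] = [4, 3, 5, 6]
r3 m[φ4→slip] = [5, 8, 6, 7]
r3 m[fog→φ0] = [13, 24, 10, 15]
r3 m[fog→φ1] = [23, 12, 21, 25]
r3 m[ice→φ1] = [4, 3, 5, 6]
r3 m[ice→φ3] = [22, 14, 12, 14]
r3 m[slip→φ0] = [45, 32, 36, 42]
r3 m[slip→φ2] = [140, 152, 96, 126]
r3 m[slip→φ4] = [252, 76, 96, 108]
r4 m[φ0→fog] = [887, 484, 856, 973]
r4 m[φ0→slip] = [430, 279, 237, 226]
r4 m[φ1→fog] = [52, 108, 46, 68]
r4 m[φ1→ice] = [417, 265, 245, 245]
r4 m[φ2→slip] = [9, 4, 6, 6]
r4 m[φ3→ice] = [4, 3, 5, 6]
r4 m[φ4→slip] = [5, 8, 6, 7]
r4 m[fog→φ0] = [52, 108, 46, 68]
r4 m[fog→φ1] = [887, 484, 856, 973]
r4 m[ice→φ1] = [4, 3, 5, 6]
r4 m[ice→φ3] = [417, 265, 245, 245]
r4 m[slip→φ0] = [45, 32, 36, 42]
r4 m[slip→φ2] = [2150, 2232, 1422, 1582]
r4 m[slip→φ4] = [3870, 1116, 1422, 1356]
r5 m[φ0→fog] = [887, 484, 856, 973]
r5 m[φ0→slip] = [1900, 1216, 1040, 1002]
r5 m[φ1→fog] = [52, 108, 46, 68]
r5 m[φ1→ice] = [16372, 10482, 9686, 9762]
r5 m[φ2→slip] = [9, 4, 6, 6]
r5 m[φ3→ice] = [4, 3, 5, 6]
r5 m[φ4→slip] = [5, 8, 6, 7]
r5 m[fog→φ0] = [52, 108, 46, 68]
r5 m[fog→φ1] = [887, 484, 856, 973]
r5 m[ice→φ1] = [4, 3, 5, 6]
r5 m[ice→φ3] = [417, 265, 245, 245]
r5 m[slip→φ0] = [45, 32, 36, 42]
r5 m[slip→φ2] = [2150, 2232, 1422, 1582]
r5 m[slip→φ4] = [3870, 1116, 1422, 1356]
r6 m[φ0→fog] = [887, 484, 856, 973]
r6 m[φ0→slip] = [1900, 1216, 1040, 1002]
r6 m[φ1→fog] = [52, 108, 46, 68]
r6 m[φ1→ice] = [16372, 10482, 9686, 9762]
r6 m[φ2→slip] = [9, 4, 6, 6]
r6 m[φ3→ice] = [4, 3, 5, 6]
r6 m[φ4→slip] = [5, 8, 6, 7]
r6 m[fog→φ0] = [52, 108, 46, 68]
r6 m[fog→φ1] = [887, 484, 856, 973]
r6 m[ice→φ1] = [4, 3, 5, 6]
r6 m[ice→φ3] = [16372, 10482, 9686, 9762]
r6 m[slip→φ0] = [45, 32, 36, 42]
r6 m[slip→φ2] = [9500, 9728, 6240, 7014]
r6 m[slip→φ4] = [17100, 4864, 6240, 6012]
r7 m[φ0→fog] = [887, 484, 856, 973]
r7 m[φ0→slip] = [1900, 1216, 1040, 1002]
r7 m[φ1→fog] = [52, 108, 46, 68]
r7 m[φ1→ice] = [16372, 10482, 9686, 9762]
r7 m[φ2→slip] = [9, 4, 6, 6]
r7 m[φ3→ice] = [4, 3, 5, 6]
r7 m[φ4→slip] = [5, 8, 6, 7]
r7 m[fog→φ0] = [52, 108, 46, 68]
r7 m[fog→φ1] = [887, 484, 856, 973]
r7 m[ice→φ1] = [4, 3, 5, 6]
r7 m[ice→φ3] = [16372, 10482, 9686, 9762]
r7 m[slip→φ0] = [45, 32, 36, 42]
r7 m[slip→φ2] = [9500, 9728, 6240, 7014]
r7 m[slip→φ4] = [17100, 4864, 6240, 6012]
fixed point reached at round 7
b[ice] = ⊗ incoming = [65488, 31446, 48430, 58572]

b[ice] = [65488, 31446, 48430, 58572]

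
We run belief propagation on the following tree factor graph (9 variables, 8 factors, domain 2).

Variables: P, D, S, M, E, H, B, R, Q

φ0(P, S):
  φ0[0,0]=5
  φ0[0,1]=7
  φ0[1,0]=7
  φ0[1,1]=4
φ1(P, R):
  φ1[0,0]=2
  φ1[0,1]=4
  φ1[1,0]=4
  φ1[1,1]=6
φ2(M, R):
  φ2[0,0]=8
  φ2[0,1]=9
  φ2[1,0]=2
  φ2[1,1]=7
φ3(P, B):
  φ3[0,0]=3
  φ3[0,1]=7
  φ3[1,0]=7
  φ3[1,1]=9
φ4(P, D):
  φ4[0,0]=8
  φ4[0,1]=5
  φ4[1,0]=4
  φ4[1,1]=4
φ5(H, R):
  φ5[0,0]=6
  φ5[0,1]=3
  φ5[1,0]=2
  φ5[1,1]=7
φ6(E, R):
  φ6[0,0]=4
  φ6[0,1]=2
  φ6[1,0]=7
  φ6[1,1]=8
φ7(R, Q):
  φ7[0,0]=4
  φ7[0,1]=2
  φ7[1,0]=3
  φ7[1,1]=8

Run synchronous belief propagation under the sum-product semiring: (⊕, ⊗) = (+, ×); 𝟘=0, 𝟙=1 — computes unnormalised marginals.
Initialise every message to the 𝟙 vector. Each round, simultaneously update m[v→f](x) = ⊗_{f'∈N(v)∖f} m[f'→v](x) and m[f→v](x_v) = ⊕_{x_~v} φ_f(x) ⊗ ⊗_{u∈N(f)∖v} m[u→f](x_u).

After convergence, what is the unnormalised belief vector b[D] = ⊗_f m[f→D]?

b[D] = [166932480, 137786880]

init: all messages = 𝟙 over 2 values
r1 m[φ0→P] = [12, 11]
r1 m[φ0→S] = [12, 11]
r1 m[φ1→P] = [6, 10]
r1 m[φ1→R] = [6, 10]
r1 m[φ2→M] = [17, 9]
r1 m[φ2→R] = [10, 16]
r1 m[φ3→P] = [10, 16]
r1 m[φ3→B] = [10, 16]
r1 m[φ4→P] = [13, 8]
r1 m[φ4→D] = [12, 9]
r1 m[φ5→H] = [9, 9]
r1 m[φ5→R] = [8, 10]
r1 m[φ6→E] = [6, 15]
r1 m[φ6→R] = [11, 10]
r1 m[φ7→R] = [6, 11]
r1 m[φ7→Q] = [7, 10]
r1 m[P→φ0] = [1, 1]
r1 m[P→φ1] = [1, 1]
r1 m[P→φ3] = [1, 1]
r1 m[P→φ4] = [1, 1]
r1 m[D→φ4] = [1, 1]
r1 m[S→φ0] = [1, 1]
r1 m[M→φ2] = [1, 1]
r1 m[E→φ6] = [1, 1]
r1 m[H→φ5] = [1, 1]
r1 m[B→φ3] = [1, 1]
r1 m[R→φ1] = [1, 1]
r1 m[R→φ2] = [1, 1]
r1 m[R→φ5] = [1, 1]
r1 m[R→φ6] = [1, 1]
r1 m[R→φ7] = [1, 1]
r1 m[Q→φ7] = [1, 1]
r2 m[φ0→P] = [12, 11]
r2 m[φ0→S] = [12, 11]
r2 m[φ1→P] = [6, 10]
r2 m[φ1→R] = [6, 10]
r2 m[φ2→M] = [17, 9]
r2 m[φ2→R] = [10, 16]
r2 m[φ3→P] = [10, 16]
r2 m[φ3→B] = [10, 16]
r2 m[φ4→P] = [13, 8]
r2 m[φ4→D] = [12, 9]
r2 m[φ5→H] = [9, 9]
r2 m[φ5→R] = [8, 10]
r2 m[φ6→E] = [6, 15]
r2 m[φ6→R] = [11, 10]
r2 m[φ7→R] = [6, 11]
r2 m[φ7→Q] = [7, 10]
r2 m[P→φ0] = [780, 1280]
r2 m[P→φ1] = [1560, 1408]
r2 m[P→φ3] = [936, 880]
r2 m[P→φ4] = [720, 1760]
r2 m[D→φ4] = [1, 1]
r2 m[S→φ0] = [1, 1]
r2 m[M→φ2] = [1, 1]
r2 m[E→φ6] = [1, 1]
r2 m[H→φ5] = [1, 1]
r2 m[B→φ3] = [1, 1]
r2 m[R→φ1] = [5280, 17600]
r2 m[R→φ2] = [3168, 11000]
r2 m[R→φ5] = [3960, 17600]
r2 m[R→φ6] = [2880, 17600]
r2 m[R→φ7] = [5280, 16000]
r2 m[Q→φ7] = [1, 1]
r3 m[φ0→P] = [12, 11]
r3 m[φ0→S] = [12860, 10580]
r3 m[φ1→P] = [80960, 126720]
r3 m[φ1→R] = [8752, 14688]
r3 m[φ2→M] = [124344, 83336]
r3 m[φ2→R] = [10, 16]
r3 m[φ3→P] = [10, 16]
r3 m[φ3→B] = [8968, 14472]
r3 m[φ4→P] = [13, 8]
r3 m[φ4→D] = [12800, 10640]
r3 m[φ5→H] = [76560, 131120]
r3 m[φ5→R] = [8, 10]
r3 m[φ6→E] = [46720, 160960]
r3 m[φ6→R] = [11, 10]
r3 m[φ7→R] = [6, 11]
r3 m[φ7→Q] = [69120, 138560]
r3 m[P→φ0] = [780, 1280]
r3 m[P→φ1] = [1560, 1408]
r3 m[P→φ3] = [936, 880]
r3 m[P→φ4] = [720, 1760]
r3 m[D→φ4] = [1, 1]
r3 m[S→φ0] = [1, 1]
r3 m[M→φ2] = [1, 1]
r3 m[E→φ6] = [1, 1]
r3 m[H→φ5] = [1, 1]
r3 m[B→φ3] = [1, 1]
r3 m[R→φ1] = [5280, 17600]
r3 m[R→φ2] = [3168, 11000]
r3 m[R→φ5] = [3960, 17600]
r3 m[R→φ6] = [2880, 17600]
r3 m[R→φ7] = [5280, 16000]
r3 m[Q→φ7] = [1, 1]
r4 m[φ0→P] = [12, 11]
r4 m[φ0→S] = [12860, 10580]
r4 m[φ1→P] = [80960, 126720]
r4 m[φ1→R] = [8752, 14688]
r4 m[φ2→M] = [124344, 83336]
r4 m[φ2→R] = [10, 16]
r4 m[φ3→P] = [10, 16]
r4 m[φ3→B] = [8968, 14472]
r4 m[φ4→P] = [13, 8]
r4 m[φ4→D] = [12800, 10640]
r4 m[φ5→H] = [76560, 131120]
r4 m[φ5→R] = [8, 10]
r4 m[φ6→E] = [46720, 160960]
r4 m[φ6→R] = [11, 10]
r4 m[φ7→R] = [6, 11]
r4 m[φ7→Q] = [69120, 138560]
r4 m[P→φ0] = [10524800, 16220160]
r4 m[P→φ1] = [1560, 1408]
r4 m[P→φ3] = [12629760, 11151360]
r4 m[P→φ4] = [9715200, 22302720]
r4 m[D→φ4] = [1, 1]
r4 m[S→φ0] = [1, 1]
r4 m[M→φ2] = [1, 1]
r4 m[E→φ6] = [1, 1]
r4 m[H→φ5] = [1, 1]
r4 m[B→φ3] = [1, 1]
r4 m[R→φ1] = [5280, 17600]
r4 m[R→φ2] = [4621056, 16156800]
r4 m[R→φ5] = [5776320, 25850880]
r4 m[R→φ6] = [4200960, 25850880]
r4 m[R→φ7] = [7701760, 23500800]
r4 m[Q→φ7] = [1, 1]
r5 m[φ0→P] = [12, 11]
r5 m[φ0→S] = [166165120, 138554240]
r5 m[φ1→P] = [80960, 126720]
r5 m[φ1→R] = [8752, 14688]
r5 m[φ2→M] = [182379648, 122339712]
r5 m[φ2→R] = [10, 16]
r5 m[φ3→P] = [10, 16]
r5 m[φ3→B] = [115948800, 188770560]
r5 m[φ4→P] = [13, 8]
r5 m[φ4→D] = [166932480, 137786880]
r5 m[φ5→H] = [112210560, 192508800]
r5 m[φ5→R] = [8, 10]
r5 m[φ6→E] = [68505600, 236213760]
r5 m[φ6→R] = [11, 10]
r5 m[φ7→R] = [6, 11]
r5 m[φ7→Q] = [101309440, 203409920]
r5 m[P→φ0] = [10524800, 16220160]
r5 m[P→φ1] = [1560, 1408]
r5 m[P→φ3] = [12629760, 11151360]
r5 m[P→φ4] = [9715200, 22302720]
r5 m[D→φ4] = [1, 1]
r5 m[S→φ0] = [1, 1]
r5 m[M→φ2] = [1, 1]
r5 m[E→φ6] = [1, 1]
r5 m[H→φ5] = [1, 1]
r5 m[B→φ3] = [1, 1]
r5 m[R→φ1] = [5280, 17600]
r5 m[R→φ2] = [4621056, 16156800]
r5 m[R→φ5] = [5776320, 25850880]
r5 m[R→φ6] = [4200960, 25850880]
r5 m[R→φ7] = [7701760, 23500800]
r5 m[Q→φ7] = [1, 1]
r6 m[φ0→P] = [12, 11]
r6 m[φ0→S] = [166165120, 138554240]
r6 m[φ1→P] = [80960, 126720]
r6 m[φ1→R] = [8752, 14688]
r6 m[φ2→M] = [182379648, 122339712]
r6 m[φ2→R] = [10, 16]
r6 m[φ3→P] = [10, 16]
r6 m[φ3→B] = [115948800, 188770560]
r6 m[φ4→P] = [13, 8]
r6 m[φ4→D] = [166932480, 137786880]
r6 m[φ5→H] = [112210560, 192508800]
r6 m[φ5→R] = [8, 10]
r6 m[φ6→E] = [68505600, 236213760]
r6 m[φ6→R] = [11, 10]
r6 m[φ7→R] = [6, 11]
r6 m[φ7→Q] = [101309440, 203409920]
r6 m[P→φ0] = [10524800, 16220160]
r6 m[P→φ1] = [1560, 1408]
r6 m[P→φ3] = [12629760, 11151360]
r6 m[P→φ4] = [9715200, 22302720]
r6 m[D→φ4] = [1, 1]
r6 m[S→φ0] = [1, 1]
r6 m[M→φ2] = [1, 1]
r6 m[E→φ6] = [1, 1]
r6 m[H→φ5] = [1, 1]
r6 m[B→φ3] = [1, 1]
r6 m[R→φ1] = [5280, 17600]
r6 m[R→φ2] = [4621056, 16156800]
r6 m[R→φ5] = [5776320, 25850880]
r6 m[R→φ6] = [4200960, 25850880]
r6 m[R→φ7] = [7701760, 23500800]
r6 m[Q→φ7] = [1, 1]
fixed point reached at round 6
b[D] = ⊗ incoming = [166932480, 137786880]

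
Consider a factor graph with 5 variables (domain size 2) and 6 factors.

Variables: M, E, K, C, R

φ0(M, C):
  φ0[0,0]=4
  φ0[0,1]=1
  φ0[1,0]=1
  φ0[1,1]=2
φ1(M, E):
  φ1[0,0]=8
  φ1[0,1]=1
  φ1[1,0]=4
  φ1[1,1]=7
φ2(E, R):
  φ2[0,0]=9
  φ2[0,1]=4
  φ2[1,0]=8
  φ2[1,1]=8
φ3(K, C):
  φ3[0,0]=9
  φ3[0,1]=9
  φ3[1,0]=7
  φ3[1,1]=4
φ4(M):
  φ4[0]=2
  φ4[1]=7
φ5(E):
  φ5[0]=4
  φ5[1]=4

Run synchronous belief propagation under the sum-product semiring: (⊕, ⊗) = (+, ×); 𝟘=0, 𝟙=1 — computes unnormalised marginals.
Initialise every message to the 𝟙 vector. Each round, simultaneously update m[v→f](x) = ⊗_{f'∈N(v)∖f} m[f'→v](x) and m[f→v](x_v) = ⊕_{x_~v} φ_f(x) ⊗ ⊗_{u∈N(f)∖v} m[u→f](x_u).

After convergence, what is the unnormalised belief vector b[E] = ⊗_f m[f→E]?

init: all messages = 𝟙 over 2 values
r1 m[φ0→M] = [5, 3]
r1 m[φ0→C] = [5, 3]
r1 m[φ1→M] = [9, 11]
r1 m[φ1→E] = [12, 8]
r1 m[φ2→E] = [13, 16]
r1 m[φ2→R] = [17, 12]
r1 m[φ3→K] = [18, 11]
r1 m[φ3→C] = [16, 13]
r1 m[φ4→M] = [2, 7]
r1 m[φ5→E] = [4, 4]
r1 m[M→φ0] = [1, 1]
r1 m[M→φ1] = [1, 1]
r1 m[M→φ4] = [1, 1]
r1 m[E→φ1] = [1, 1]
r1 m[E→φ2] = [1, 1]
r1 m[E→φ5] = [1, 1]
r1 m[K→φ3] = [1, 1]
r1 m[C→φ0] = [1, 1]
r1 m[C→φ3] = [1, 1]
r1 m[R→φ2] = [1, 1]
r2 m[φ0→M] = [5, 3]
r2 m[φ0→C] = [5, 3]
r2 m[φ1→M] = [9, 11]
r2 m[φ1→E] = [12, 8]
r2 m[φ2→E] = [13, 16]
r2 m[φ2→R] = [17, 12]
r2 m[φ3→K] = [18, 11]
r2 m[φ3→C] = [16, 13]
r2 m[φ4→M] = [2, 7]
r2 m[φ5→E] = [4, 4]
r2 m[M→φ0] = [18, 77]
r2 m[M→φ1] = [10, 21]
r2 m[M→φ4] = [45, 33]
r2 m[E→φ1] = [52, 64]
r2 m[E→φ2] = [48, 32]
r2 m[E→φ5] = [156, 128]
r2 m[K→φ3] = [1, 1]
r2 m[C→φ0] = [16, 13]
r2 m[C→φ3] = [5, 3]
r2 m[R→φ2] = [1, 1]
r3 m[φ0→M] = [77, 42]
r3 m[φ0→C] = [149, 172]
r3 m[φ1→M] = [480, 656]
r3 m[φ1→E] = [164, 157]
r3 m[φ2→E] = [13, 16]
r3 m[φ2→R] = [688, 448]
r3 m[φ3→K] = [72, 47]
r3 m[φ3→C] = [16, 13]
r3 m[φ4→M] = [2, 7]
r3 m[φ5→E] = [4, 4]
r3 m[M→φ0] = [18, 77]
r3 m[M→φ1] = [10, 21]
r3 m[M→φ4] = [45, 33]
r3 m[E→φ1] = [52, 64]
r3 m[E→φ2] = [48, 32]
r3 m[E→φ5] = [156, 128]
r3 m[K→φ3] = [1, 1]
r3 m[C→φ0] = [16, 13]
r3 m[C→φ3] = [5, 3]
r3 m[R→φ2] = [1, 1]
r4 m[φ0→M] = [77, 42]
r4 m[φ0→C] = [149, 172]
r4 m[φ1→M] = [480, 656]
r4 m[φ1→E] = [164, 157]
r4 m[φ2→E] = [13, 16]
r4 m[φ2→R] = [688, 448]
r4 m[φ3→K] = [72, 47]
r4 m[φ3→C] = [16, 13]
r4 m[φ4→M] = [2, 7]
r4 m[φ5→E] = [4, 4]
r4 m[M→φ0] = [960, 4592]
r4 m[M→φ1] = [154, 294]
r4 m[M→φ4] = [36960, 27552]
r4 m[E→φ1] = [52, 64]
r4 m[E→φ2] = [656, 628]
r4 m[E→φ5] = [2132, 2512]
r4 m[K→φ3] = [1, 1]
r4 m[C→φ0] = [16, 13]
r4 m[C→φ3] = [149, 172]
r4 m[R→φ2] = [1, 1]
r5 m[φ0→M] = [77, 42]
r5 m[φ0→C] = [8432, 10144]
r5 m[φ1→M] = [480, 656]
r5 m[φ1→E] = [2408, 2212]
r5 m[φ2→E] = [13, 16]
r5 m[φ2→R] = [10928, 7648]
r5 m[φ3→K] = [2889, 1731]
r5 m[φ3→C] = [16, 13]
r5 m[φ4→M] = [2, 7]
r5 m[φ5→E] = [4, 4]
r5 m[M→φ0] = [960, 4592]
r5 m[M→φ1] = [154, 294]
r5 m[M→φ4] = [36960, 27552]
r5 m[E→φ1] = [52, 64]
r5 m[E→φ2] = [656, 628]
r5 m[E→φ5] = [2132, 2512]
r5 m[K→φ3] = [1, 1]
r5 m[C→φ0] = [16, 13]
r5 m[C→φ3] = [149, 172]
r5 m[R→φ2] = [1, 1]
r6 m[φ0→M] = [77, 42]
r6 m[φ0→C] = [8432, 10144]
r6 m[φ1→M] = [480, 656]
r6 m[φ1→E] = [2408, 2212]
r6 m[φ2→E] = [13, 16]
r6 m[φ2→R] = [10928, 7648]
r6 m[φ3→K] = [2889, 1731]
r6 m[φ3→C] = [16, 13]
r6 m[φ4→M] = [2, 7]
r6 m[φ5→E] = [4, 4]
r6 m[M→φ0] = [960, 4592]
r6 m[M→φ1] = [154, 294]
r6 m[M→φ4] = [36960, 27552]
r6 m[E→φ1] = [52, 64]
r6 m[E→φ2] = [9632, 8848]
r6 m[E→φ5] = [31304, 35392]
r6 m[K→φ3] = [1, 1]
r6 m[C→φ0] = [16, 13]
r6 m[C→φ3] = [8432, 10144]
r6 m[R→φ2] = [1, 1]
r7 m[φ0→M] = [77, 42]
r7 m[φ0→C] = [8432, 10144]
r7 m[φ1→M] = [480, 656]
r7 m[φ1→E] = [2408, 2212]
r7 m[φ2→E] = [13, 16]
r7 m[φ2→R] = [157472, 109312]
r7 m[φ3→K] = [167184, 99600]
r7 m[φ3→C] = [16, 13]
r7 m[φ4→M] = [2, 7]
r7 m[φ5→E] = [4, 4]
r7 m[M→φ0] = [960, 4592]
r7 m[M→φ1] = [154, 294]
r7 m[M→φ4] = [36960, 27552]
r7 m[E→φ1] = [52, 64]
r7 m[E→φ2] = [9632, 8848]
r7 m[E→φ5] = [31304, 35392]
r7 m[K→φ3] = [1, 1]
r7 m[C→φ0] = [16, 13]
r7 m[C→φ3] = [8432, 10144]
r7 m[R→φ2] = [1, 1]
r8 m[φ0→M] = [77, 42]
r8 m[φ0→C] = [8432, 10144]
r8 m[φ1→M] = [480, 656]
r8 m[φ1→E] = [2408, 2212]
r8 m[φ2→E] = [13, 16]
r8 m[φ2→R] = [157472, 109312]
r8 m[φ3→K] = [167184, 99600]
r8 m[φ3→C] = [16, 13]
r8 m[φ4→M] = [2, 7]
r8 m[φ5→E] = [4, 4]
r8 m[M→φ0] = [960, 4592]
r8 m[M→φ1] = [154, 294]
r8 m[M→φ4] = [36960, 27552]
r8 m[E→φ1] = [52, 64]
r8 m[E→φ2] = [9632, 8848]
r8 m[E→φ5] = [31304, 35392]
r8 m[K→φ3] = [1, 1]
r8 m[C→φ0] = [16, 13]
r8 m[C→φ3] = [8432, 10144]
r8 m[R→φ2] = [1, 1]
fixed point reached at round 8
b[E] = ⊗ incoming = [125216, 141568]

b[E] = [125216, 141568]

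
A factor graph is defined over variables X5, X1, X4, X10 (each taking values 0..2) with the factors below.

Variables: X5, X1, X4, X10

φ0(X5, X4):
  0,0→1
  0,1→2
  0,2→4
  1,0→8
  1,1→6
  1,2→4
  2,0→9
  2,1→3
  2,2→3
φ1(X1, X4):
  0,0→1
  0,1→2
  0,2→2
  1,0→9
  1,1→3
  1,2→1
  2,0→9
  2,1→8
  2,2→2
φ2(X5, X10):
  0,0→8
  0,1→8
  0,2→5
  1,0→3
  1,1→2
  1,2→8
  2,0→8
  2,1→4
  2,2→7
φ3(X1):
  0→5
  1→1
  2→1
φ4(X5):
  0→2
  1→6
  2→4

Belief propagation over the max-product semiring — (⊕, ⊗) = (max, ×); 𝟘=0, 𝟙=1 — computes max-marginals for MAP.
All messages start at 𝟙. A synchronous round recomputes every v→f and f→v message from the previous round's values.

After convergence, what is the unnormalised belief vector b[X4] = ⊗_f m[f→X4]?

b[X4] = [3456, 2880, 1920]

init: all messages = 𝟙 over 3 values
r1 m[φ0→X5] = [4, 8, 9]
r1 m[φ0→X4] = [9, 6, 4]
r1 m[φ1→X1] = [2, 9, 9]
r1 m[φ1→X4] = [9, 8, 2]
r1 m[φ2→X5] = [8, 8, 8]
r1 m[φ2→X10] = [8, 8, 8]
r1 m[φ3→X1] = [5, 1, 1]
r1 m[φ4→X5] = [2, 6, 4]
r1 m[X5→φ0] = [1, 1, 1]
r1 m[X5→φ2] = [1, 1, 1]
r1 m[X5→φ4] = [1, 1, 1]
r1 m[X1→φ1] = [1, 1, 1]
r1 m[X1→φ3] = [1, 1, 1]
r1 m[X4→φ0] = [1, 1, 1]
r1 m[X4→φ1] = [1, 1, 1]
r1 m[X10→φ2] = [1, 1, 1]
r2 m[φ0→X5] = [4, 8, 9]
r2 m[φ0→X4] = [9, 6, 4]
r2 m[φ1→X1] = [2, 9, 9]
r2 m[φ1→X4] = [9, 8, 2]
r2 m[φ2→X5] = [8, 8, 8]
r2 m[φ2→X10] = [8, 8, 8]
r2 m[φ3→X1] = [5, 1, 1]
r2 m[φ4→X5] = [2, 6, 4]
r2 m[X5→φ0] = [16, 48, 32]
r2 m[X5→φ2] = [8, 48, 36]
r2 m[X5→φ4] = [32, 64, 72]
r2 m[X1→φ1] = [5, 1, 1]
r2 m[X1→φ3] = [2, 9, 9]
r2 m[X4→φ0] = [9, 8, 2]
r2 m[X4→φ1] = [9, 6, 4]
r2 m[X10→φ2] = [1, 1, 1]
r3 m[φ0→X5] = [16, 72, 81]
r3 m[φ0→X4] = [384, 288, 192]
r3 m[φ1→X1] = [12, 81, 81]
r3 m[φ1→X4] = [9, 10, 10]
r3 m[φ2→X5] = [8, 8, 8]
r3 m[φ2→X10] = [288, 144, 384]
r3 m[φ3→X1] = [5, 1, 1]
r3 m[φ4→X5] = [2, 6, 4]
r3 m[X5→φ0] = [16, 48, 32]
r3 m[X5→φ2] = [8, 48, 36]
r3 m[X5→φ4] = [32, 64, 72]
r3 m[X1→φ1] = [5, 1, 1]
r3 m[X1→φ3] = [2, 9, 9]
r3 m[X4→φ0] = [9, 8, 2]
r3 m[X4→φ1] = [9, 6, 4]
r3 m[X10→φ2] = [1, 1, 1]
r4 m[φ0→X5] = [16, 72, 81]
r4 m[φ0→X4] = [384, 288, 192]
r4 m[φ1→X1] = [12, 81, 81]
r4 m[φ1→X4] = [9, 10, 10]
r4 m[φ2→X5] = [8, 8, 8]
r4 m[φ2→X10] = [288, 144, 384]
r4 m[φ3→X1] = [5, 1, 1]
r4 m[φ4→X5] = [2, 6, 4]
r4 m[X5→φ0] = [16, 48, 32]
r4 m[X5→φ2] = [32, 432, 324]
r4 m[X5→φ4] = [128, 576, 648]
r4 m[X1→φ1] = [5, 1, 1]
r4 m[X1→φ3] = [12, 81, 81]
r4 m[X4→φ0] = [9, 10, 10]
r4 m[X4→φ1] = [384, 288, 192]
r4 m[X10→φ2] = [1, 1, 1]
r5 m[φ0→X5] = [40, 72, 81]
r5 m[φ0→X4] = [384, 288, 192]
r5 m[φ1→X1] = [576, 3456, 3456]
r5 m[φ1→X4] = [9, 10, 10]
r5 m[φ2→X5] = [8, 8, 8]
r5 m[φ2→X10] = [2592, 1296, 3456]
r5 m[φ3→X1] = [5, 1, 1]
r5 m[φ4→X5] = [2, 6, 4]
r5 m[X5→φ0] = [16, 48, 32]
r5 m[X5→φ2] = [32, 432, 324]
r5 m[X5→φ4] = [128, 576, 648]
r5 m[X1→φ1] = [5, 1, 1]
r5 m[X1→φ3] = [12, 81, 81]
r5 m[X4→φ0] = [9, 10, 10]
r5 m[X4→φ1] = [384, 288, 192]
r5 m[X10→φ2] = [1, 1, 1]
r6 m[φ0→X5] = [40, 72, 81]
r6 m[φ0→X4] = [384, 288, 192]
r6 m[φ1→X1] = [576, 3456, 3456]
r6 m[φ1→X4] = [9, 10, 10]
r6 m[φ2→X5] = [8, 8, 8]
r6 m[φ2→X10] = [2592, 1296, 3456]
r6 m[φ3→X1] = [5, 1, 1]
r6 m[φ4→X5] = [2, 6, 4]
r6 m[X5→φ0] = [16, 48, 32]
r6 m[X5→φ2] = [80, 432, 324]
r6 m[X5→φ4] = [320, 576, 648]
r6 m[X1→φ1] = [5, 1, 1]
r6 m[X1→φ3] = [576, 3456, 3456]
r6 m[X4→φ0] = [9, 10, 10]
r6 m[X4→φ1] = [384, 288, 192]
r6 m[X10→φ2] = [1, 1, 1]
r7 m[φ0→X5] = [40, 72, 81]
r7 m[φ0→X4] = [384, 288, 192]
r7 m[φ1→X1] = [576, 3456, 3456]
r7 m[φ1→X4] = [9, 10, 10]
r7 m[φ2→X5] = [8, 8, 8]
r7 m[φ2→X10] = [2592, 1296, 3456]
r7 m[φ3→X1] = [5, 1, 1]
r7 m[φ4→X5] = [2, 6, 4]
r7 m[X5→φ0] = [16, 48, 32]
r7 m[X5→φ2] = [80, 432, 324]
r7 m[X5→φ4] = [320, 576, 648]
r7 m[X1→φ1] = [5, 1, 1]
r7 m[X1→φ3] = [576, 3456, 3456]
r7 m[X4→φ0] = [9, 10, 10]
r7 m[X4→φ1] = [384, 288, 192]
r7 m[X10→φ2] = [1, 1, 1]
fixed point reached at round 7
b[X4] = ⊗ incoming = [3456, 2880, 1920]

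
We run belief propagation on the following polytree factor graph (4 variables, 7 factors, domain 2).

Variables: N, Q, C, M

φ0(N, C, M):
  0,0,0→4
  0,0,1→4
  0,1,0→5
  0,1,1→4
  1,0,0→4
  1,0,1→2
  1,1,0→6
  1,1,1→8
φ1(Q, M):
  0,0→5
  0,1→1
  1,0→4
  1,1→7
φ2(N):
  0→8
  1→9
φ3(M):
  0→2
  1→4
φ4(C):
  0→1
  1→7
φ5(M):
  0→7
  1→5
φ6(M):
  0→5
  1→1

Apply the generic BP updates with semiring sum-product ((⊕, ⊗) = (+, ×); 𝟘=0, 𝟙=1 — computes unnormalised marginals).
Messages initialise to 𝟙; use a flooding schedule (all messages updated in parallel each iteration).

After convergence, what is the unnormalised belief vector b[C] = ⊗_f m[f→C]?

b[C] = [50840, 531020]

init: all messages = 𝟙 over 2 values
r1 m[φ0→N] = [17, 20]
r1 m[φ0→C] = [14, 23]
r1 m[φ0→M] = [19, 18]
r1 m[φ1→Q] = [6, 11]
r1 m[φ1→M] = [9, 8]
r1 m[φ2→N] = [8, 9]
r1 m[φ3→M] = [2, 4]
r1 m[φ4→C] = [1, 7]
r1 m[φ5→M] = [7, 5]
r1 m[φ6→M] = [5, 1]
r1 m[N→φ0] = [1, 1]
r1 m[N→φ2] = [1, 1]
r1 m[Q→φ1] = [1, 1]
r1 m[C→φ0] = [1, 1]
r1 m[C→φ4] = [1, 1]
r1 m[M→φ0] = [1, 1]
r1 m[M→φ1] = [1, 1]
r1 m[M→φ3] = [1, 1]
r1 m[M→φ5] = [1, 1]
r1 m[M→φ6] = [1, 1]
r2 m[φ0→N] = [17, 20]
r2 m[φ0→C] = [14, 23]
r2 m[φ0→M] = [19, 18]
r2 m[φ1→Q] = [6, 11]
r2 m[φ1→M] = [9, 8]
r2 m[φ2→N] = [8, 9]
r2 m[φ3→M] = [2, 4]
r2 m[φ4→C] = [1, 7]
r2 m[φ5→M] = [7, 5]
r2 m[φ6→M] = [5, 1]
r2 m[N→φ0] = [8, 9]
r2 m[N→φ2] = [17, 20]
r2 m[Q→φ1] = [1, 1]
r2 m[C→φ0] = [1, 7]
r2 m[C→φ4] = [14, 23]
r2 m[M→φ0] = [630, 160]
r2 m[M→φ1] = [1330, 360]
r2 m[M→φ3] = [5985, 720]
r2 m[M→φ5] = [1710, 576]
r2 m[M→φ6] = [2394, 2880]
r3 m[φ0→N] = [29690, 38260]
r3 m[φ0→C] = [50840, 75860]
r3 m[φ0→M] = [726, 778]
r3 m[φ1→Q] = [7010, 7840]
r3 m[φ1→M] = [9, 8]
r3 m[φ2→N] = [8, 9]
r3 m[φ3→M] = [2, 4]
r3 m[φ4→C] = [1, 7]
r3 m[φ5→M] = [7, 5]
r3 m[φ6→M] = [5, 1]
r3 m[N→φ0] = [8, 9]
r3 m[N→φ2] = [17, 20]
r3 m[Q→φ1] = [1, 1]
r3 m[C→φ0] = [1, 7]
r3 m[C→φ4] = [14, 23]
r3 m[M→φ0] = [630, 160]
r3 m[M→φ1] = [1330, 360]
r3 m[M→φ3] = [5985, 720]
r3 m[M→φ5] = [1710, 576]
r3 m[M→φ6] = [2394, 2880]
r4 m[φ0→N] = [29690, 38260]
r4 m[φ0→C] = [50840, 75860]
r4 m[φ0→M] = [726, 778]
r4 m[φ1→Q] = [7010, 7840]
r4 m[φ1→M] = [9, 8]
r4 m[φ2→N] = [8, 9]
r4 m[φ3→M] = [2, 4]
r4 m[φ4→C] = [1, 7]
r4 m[φ5→M] = [7, 5]
r4 m[φ6→M] = [5, 1]
r4 m[N→φ0] = [8, 9]
r4 m[N→φ2] = [29690, 38260]
r4 m[Q→φ1] = [1, 1]
r4 m[C→φ0] = [1, 7]
r4 m[C→φ4] = [50840, 75860]
r4 m[M→φ0] = [630, 160]
r4 m[M→φ1] = [50820, 15560]
r4 m[M→φ3] = [228690, 31120]
r4 m[M→φ5] = [65340, 24896]
r4 m[M→φ6] = [91476, 124480]
r5 m[φ0→N] = [29690, 38260]
r5 m[φ0→C] = [50840, 75860]
r5 m[φ0→M] = [726, 778]
r5 m[φ1→Q] = [269660, 312200]
r5 m[φ1→M] = [9, 8]
r5 m[φ2→N] = [8, 9]
r5 m[φ3→M] = [2, 4]
r5 m[φ4→C] = [1, 7]
r5 m[φ5→M] = [7, 5]
r5 m[φ6→M] = [5, 1]
r5 m[N→φ0] = [8, 9]
r5 m[N→φ2] = [29690, 38260]
r5 m[Q→φ1] = [1, 1]
r5 m[C→φ0] = [1, 7]
r5 m[C→φ4] = [50840, 75860]
r5 m[M→φ0] = [630, 160]
r5 m[M→φ1] = [50820, 15560]
r5 m[M→φ3] = [228690, 31120]
r5 m[M→φ5] = [65340, 24896]
r5 m[M→φ6] = [91476, 124480]
r6 m[φ0→N] = [29690, 38260]
r6 m[φ0→C] = [50840, 75860]
r6 m[φ0→M] = [726, 778]
r6 m[φ1→Q] = [269660, 312200]
r6 m[φ1→M] = [9, 8]
r6 m[φ2→N] = [8, 9]
r6 m[φ3→M] = [2, 4]
r6 m[φ4→C] = [1, 7]
r6 m[φ5→M] = [7, 5]
r6 m[φ6→M] = [5, 1]
r6 m[N→φ0] = [8, 9]
r6 m[N→φ2] = [29690, 38260]
r6 m[Q→φ1] = [1, 1]
r6 m[C→φ0] = [1, 7]
r6 m[C→φ4] = [50840, 75860]
r6 m[M→φ0] = [630, 160]
r6 m[M→φ1] = [50820, 15560]
r6 m[M→φ3] = [228690, 31120]
r6 m[M→φ5] = [65340, 24896]
r6 m[M→φ6] = [91476, 124480]
fixed point reached at round 6
b[C] = ⊗ incoming = [50840, 531020]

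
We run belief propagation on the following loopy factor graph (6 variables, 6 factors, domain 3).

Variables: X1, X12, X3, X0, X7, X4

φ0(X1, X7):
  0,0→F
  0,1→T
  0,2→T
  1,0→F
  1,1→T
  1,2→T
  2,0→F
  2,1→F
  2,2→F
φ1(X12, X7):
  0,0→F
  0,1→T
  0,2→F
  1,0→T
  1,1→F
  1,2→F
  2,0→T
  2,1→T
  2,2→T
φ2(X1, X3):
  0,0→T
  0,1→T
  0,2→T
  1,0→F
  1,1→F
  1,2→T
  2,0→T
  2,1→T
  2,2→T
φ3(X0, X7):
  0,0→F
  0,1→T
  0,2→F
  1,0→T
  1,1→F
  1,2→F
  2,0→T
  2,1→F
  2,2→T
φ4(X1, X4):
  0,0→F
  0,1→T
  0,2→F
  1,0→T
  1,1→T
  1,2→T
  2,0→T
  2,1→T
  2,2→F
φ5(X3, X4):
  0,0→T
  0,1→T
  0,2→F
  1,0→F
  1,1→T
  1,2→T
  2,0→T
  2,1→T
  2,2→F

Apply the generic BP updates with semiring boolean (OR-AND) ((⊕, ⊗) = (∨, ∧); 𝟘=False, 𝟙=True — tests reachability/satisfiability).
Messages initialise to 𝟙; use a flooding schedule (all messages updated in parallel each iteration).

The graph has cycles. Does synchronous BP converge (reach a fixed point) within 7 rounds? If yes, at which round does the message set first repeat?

CONVERGED at round 4

init: all messages = 𝟙 over 3 values
r1 m[φ0→X1] = [T, T, F]
r1 m[φ0→X7] = [F, T, T]
r1 m[φ1→X12] = [T, T, T]
r1 m[φ1→X7] = [T, T, T]
r1 m[φ2→X1] = [T, T, T]
r1 m[φ2→X3] = [T, T, T]
r1 m[φ3→X0] = [T, T, T]
r1 m[φ3→X7] = [T, T, T]
r1 m[φ4→X1] = [T, T, T]
r1 m[φ4→X4] = [T, T, T]
r1 m[φ5→X3] = [T, T, T]
r1 m[φ5→X4] = [T, T, T]
r1 m[X1→φ0] = [T, T, T]
r1 m[X1→φ2] = [T, T, T]
r1 m[X1→φ4] = [T, T, T]
r1 m[X12→φ1] = [T, T, T]
r1 m[X3→φ2] = [T, T, T]
r1 m[X3→φ5] = [T, T, T]
r1 m[X0→φ3] = [T, T, T]
r1 m[X7→φ0] = [T, T, T]
r1 m[X7→φ1] = [T, T, T]
r1 m[X7→φ3] = [T, T, T]
r1 m[X4→φ4] = [T, T, T]
r1 m[X4→φ5] = [T, T, T]
r2 m[φ0→X1] = [T, T, F]
r2 m[φ0→X7] = [F, T, T]
r2 m[φ1→X12] = [T, T, T]
r2 m[φ1→X7] = [T, T, T]
r2 m[φ2→X1] = [T, T, T]
r2 m[φ2→X3] = [T, T, T]
r2 m[φ3→X0] = [T, T, T]
r2 m[φ3→X7] = [T, T, T]
r2 m[φ4→X1] = [T, T, T]
r2 m[φ4→X4] = [T, T, T]
r2 m[φ5→X3] = [T, T, T]
r2 m[φ5→X4] = [T, T, T]
r2 m[X1→φ0] = [T, T, T]
r2 m[X1→φ2] = [T, T, F]
r2 m[X1→φ4] = [T, T, F]
r2 m[X12→φ1] = [T, T, T]
r2 m[X3→φ2] = [T, T, T]
r2 m[X3→φ5] = [T, T, T]
r2 m[X0→φ3] = [T, T, T]
r2 m[X7→φ0] = [T, T, T]
r2 m[X7→φ1] = [F, T, T]
r2 m[X7→φ3] = [F, T, T]
r2 m[X4→φ4] = [T, T, T]
r2 m[X4→φ5] = [T, T, T]
r3 m[φ0→X1] = [T, T, F]
r3 m[φ0→X7] = [F, T, T]
r3 m[φ1→X12] = [T, F, T]
r3 m[φ1→X7] = [T, T, T]
r3 m[φ2→X1] = [T, T, T]
r3 m[φ2→X3] = [T, T, T]
r3 m[φ3→X0] = [T, F, T]
r3 m[φ3→X7] = [T, T, T]
r3 m[φ4→X1] = [T, T, T]
r3 m[φ4→X4] = [T, T, T]
r3 m[φ5→X3] = [T, T, T]
r3 m[φ5→X4] = [T, T, T]
r3 m[X1→φ0] = [T, T, T]
r3 m[X1→φ2] = [T, T, F]
r3 m[X1→φ4] = [T, T, F]
r3 m[X12→φ1] = [T, T, T]
r3 m[X3→φ2] = [T, T, T]
r3 m[X3→φ5] = [T, T, T]
r3 m[X0→φ3] = [T, T, T]
r3 m[X7→φ0] = [T, T, T]
r3 m[X7→φ1] = [F, T, T]
r3 m[X7→φ3] = [F, T, T]
r3 m[X4→φ4] = [T, T, T]
r3 m[X4→φ5] = [T, T, T]
r4 m[φ0→X1] = [T, T, F]
r4 m[φ0→X7] = [F, T, T]
r4 m[φ1→X12] = [T, F, T]
r4 m[φ1→X7] = [T, T, T]
r4 m[φ2→X1] = [T, T, T]
r4 m[φ2→X3] = [T, T, T]
r4 m[φ3→X0] = [T, F, T]
r4 m[φ3→X7] = [T, T, T]
r4 m[φ4→X1] = [T, T, T]
r4 m[φ4→X4] = [T, T, T]
r4 m[φ5→X3] = [T, T, T]
r4 m[φ5→X4] = [T, T, T]
r4 m[X1→φ0] = [T, T, T]
r4 m[X1→φ2] = [T, T, F]
r4 m[X1→φ4] = [T, T, F]
r4 m[X12→φ1] = [T, T, T]
r4 m[X3→φ2] = [T, T, T]
r4 m[X3→φ5] = [T, T, T]
r4 m[X0→φ3] = [T, T, T]
r4 m[X7→φ0] = [T, T, T]
r4 m[X7→φ1] = [F, T, T]
r4 m[X7→φ3] = [F, T, T]
r4 m[X4→φ4] = [T, T, T]
r4 m[X4→φ5] = [T, T, T]
fixed point reached at round 4
messages reach a fixed point at round 4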